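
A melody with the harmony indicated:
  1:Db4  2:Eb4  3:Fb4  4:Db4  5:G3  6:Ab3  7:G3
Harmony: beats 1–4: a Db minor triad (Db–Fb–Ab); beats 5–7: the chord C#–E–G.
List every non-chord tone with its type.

The harmony at that moment is Db minor triad (Db, Fb, Ab); Eb4 is not a chord tone.
It is approached by step up from Db4 and left by step up to Fb4.
Step in, step out in the same direction — a passing tone.
The harmony at that moment is C# diminished triad (C#, E, G); Ab3 is not a chord tone.
It is approached by step up from G3 and left by step down to G3.
Step away and step back to the same note — a neighbor tone (upper neighbor).

Eb4 (beat 2) — passing tone; Ab3 (beat 6) — neighbor tone.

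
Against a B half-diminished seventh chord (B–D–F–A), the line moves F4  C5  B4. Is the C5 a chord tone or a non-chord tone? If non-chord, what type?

Non-chord tone — an appoggiatura.

The harmony at that moment is B half-diminished seventh chord (B, D, F, A); C5 is not a chord tone.
It is approached by leap up from F4 and left by step down to B4.
Leap in, step out — an appoggiatura.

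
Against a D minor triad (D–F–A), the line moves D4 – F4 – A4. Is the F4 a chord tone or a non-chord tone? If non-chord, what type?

D minor triad contains D, F, A; F is the third, so it is a chord tone.

Chord tone (the third of D minor triad).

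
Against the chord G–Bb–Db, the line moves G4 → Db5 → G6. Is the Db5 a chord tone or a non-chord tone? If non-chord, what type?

Chord tone (the fifth of G diminished triad).

G diminished triad contains G, Bb, Db; Db is the fifth, so it is a chord tone.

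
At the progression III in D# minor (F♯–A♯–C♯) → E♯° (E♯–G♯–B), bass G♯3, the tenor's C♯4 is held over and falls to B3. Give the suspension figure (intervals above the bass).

At the second chord the bass is G♯3. The suspended C♯4 lies a fourth above the bass; after resolving down by step to B3, the interval above the bass becomes a third.
Suspension figures are named by those two intervals: 4–3.

4–3 suspension.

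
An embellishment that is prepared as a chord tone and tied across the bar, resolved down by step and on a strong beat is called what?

Approach: by preparation — the pitch is first a chord tone, then held (tied or repeated) while the harmony changes under it. Departure: down by step. Metric position: strong.
A prepared dissonance that resolves downward by step — a suspension. (The same figure resolving upward would be a retardation.)

Suspension.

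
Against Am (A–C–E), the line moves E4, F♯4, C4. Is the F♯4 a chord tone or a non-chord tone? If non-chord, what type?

Non-chord tone — an escape tone.

The harmony at that moment is A minor triad (A, C, E); F♯4 is not a chord tone.
It is approached by step up from E4 and left by leap down to C4.
Step in, leap out — an escape tone.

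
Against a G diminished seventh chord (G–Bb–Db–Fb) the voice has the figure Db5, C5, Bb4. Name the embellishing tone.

C5 is a passing tone.

The harmony at that moment is G diminished seventh chord (G, Bb, Db, Fb); C5 is not a chord tone.
It is approached by step down from Db5 and left by step down to Bb4.
Step in, step out in the same direction — a passing tone.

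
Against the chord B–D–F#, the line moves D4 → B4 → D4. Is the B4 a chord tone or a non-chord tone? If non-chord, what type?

B minor triad contains B, D, F#; B is the root, so it is a chord tone.

Chord tone (the root of B minor triad).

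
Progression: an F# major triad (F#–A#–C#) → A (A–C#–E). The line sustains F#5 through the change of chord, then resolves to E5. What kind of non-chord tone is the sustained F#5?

The harmony at that moment is A major triad (A, C#, E); F#5 is not a chord tone.
It is held over (the same pitch as the preceding F#5) and left by step down to E5.
Held over from the previous chord and resolving down by step — a suspension.

F#5 is a suspension.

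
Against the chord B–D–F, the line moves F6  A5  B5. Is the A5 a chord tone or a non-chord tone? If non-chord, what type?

The harmony at that moment is B diminished triad (B, D, F); A5 is not a chord tone.
It is approached by leap down from F6 and left by step up to B5.
Leap in, step out — an appoggiatura.

Non-chord tone — an appoggiatura.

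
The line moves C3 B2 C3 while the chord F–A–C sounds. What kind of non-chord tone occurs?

The harmony at that moment is F major triad (F, A, C); B2 is not a chord tone.
It is approached by step down from C3 and left by step up to C3.
Step away and step back to the same note — a neighbor tone (lower neighbor).

B2 is a neighbor tone.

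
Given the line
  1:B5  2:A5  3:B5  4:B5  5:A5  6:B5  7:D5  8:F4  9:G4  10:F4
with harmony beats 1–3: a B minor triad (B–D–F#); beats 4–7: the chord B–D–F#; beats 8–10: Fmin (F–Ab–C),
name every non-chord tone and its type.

A5 (beat 2) — neighbor tone; A5 (beat 5) — neighbor tone; G4 (beat 9) — neighbor tone.

The harmony at that moment is B minor triad (B, D, F#); A5 is not a chord tone.
It is approached by step down from B5 and left by step up to B5.
Step away and step back to the same note — a neighbor tone (lower neighbor).
The harmony at that moment is B minor triad (B, D, F#); A5 is not a chord tone.
It is approached by step down from B5 and left by step up to B5.
Step away and step back to the same note — a neighbor tone (lower neighbor).
The harmony at that moment is F minor triad (F, Ab, C); G4 is not a chord tone.
It is approached by step up from F4 and left by step down to F4.
Step away and step back to the same note — a neighbor tone (upper neighbor).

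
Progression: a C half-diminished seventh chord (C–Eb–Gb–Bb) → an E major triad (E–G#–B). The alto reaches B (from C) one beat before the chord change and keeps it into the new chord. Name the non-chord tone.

The harmony at that moment is C half-diminished seventh chord (C, Eb, Gb, Bb); B is not a chord tone.
It is approached by step down from C and then sustained as the same pitch into the next harmony.
Arriving early and becoming a chord tone when the harmony changes — an anticipation.

B is an anticipation.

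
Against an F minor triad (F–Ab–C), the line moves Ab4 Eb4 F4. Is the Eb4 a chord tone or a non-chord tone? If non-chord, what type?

The harmony at that moment is F minor triad (F, Ab, C); Eb4 is not a chord tone.
It is approached by leap down from Ab4 and left by step up to F4.
Leap in, step out — an appoggiatura.

Non-chord tone — an appoggiatura.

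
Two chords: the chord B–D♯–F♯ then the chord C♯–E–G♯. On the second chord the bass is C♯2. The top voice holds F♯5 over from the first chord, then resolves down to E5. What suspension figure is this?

4–3 suspension.

At the second chord the bass is C♯2. The suspended F♯5 lies a fourth above the bass; after resolving down by step to E5, the interval above the bass becomes a third.
Suspension figures are named by those two intervals: 4–3.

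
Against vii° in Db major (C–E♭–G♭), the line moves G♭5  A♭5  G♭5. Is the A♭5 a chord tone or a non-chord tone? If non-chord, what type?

Non-chord tone — a neighbor tone.

The harmony at that moment is C diminished triad (C, E♭, G♭); A♭5 is not a chord tone.
It is approached by step up from G♭5 and left by step down to G♭5.
Step away and step back to the same note — a neighbor tone (upper neighbor).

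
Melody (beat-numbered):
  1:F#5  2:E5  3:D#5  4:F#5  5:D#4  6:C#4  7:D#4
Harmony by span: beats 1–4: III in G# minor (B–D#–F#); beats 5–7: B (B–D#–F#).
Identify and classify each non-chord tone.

The harmony at that moment is B major triad (B, D#, F#); E5 is not a chord tone.
It is approached by step down from F#5 and left by step down to D#5.
Step in, step out in the same direction — a passing tone.
The harmony at that moment is B major triad (B, D#, F#); C#4 is not a chord tone.
It is approached by step down from D#4 and left by step up to D#4.
Step away and step back to the same note — a neighbor tone (lower neighbor).

E5 (beat 2) — passing tone; C#4 (beat 6) — neighbor tone.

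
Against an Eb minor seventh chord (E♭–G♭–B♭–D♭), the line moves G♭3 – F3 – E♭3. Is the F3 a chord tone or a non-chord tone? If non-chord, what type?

The harmony at that moment is E♭ minor seventh chord (E♭, G♭, B♭, D♭); F3 is not a chord tone.
It is approached by step down from G♭3 and left by step down to E♭3.
Step in, step out in the same direction — a passing tone.

Non-chord tone — a passing tone.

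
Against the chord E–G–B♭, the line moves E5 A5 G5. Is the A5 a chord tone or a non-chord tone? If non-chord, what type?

Non-chord tone — an appoggiatura.

The harmony at that moment is E diminished triad (E, G, B♭); A5 is not a chord tone.
It is approached by leap up from E5 and left by step down to G5.
Leap in, step out — an appoggiatura.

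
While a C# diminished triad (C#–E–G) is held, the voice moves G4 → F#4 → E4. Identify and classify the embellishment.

The harmony at that moment is C# diminished triad (C#, E, G); F#4 is not a chord tone.
It is approached by step down from G4 and left by step down to E4.
Step in, step out in the same direction — a passing tone.

F#4 is a passing tone.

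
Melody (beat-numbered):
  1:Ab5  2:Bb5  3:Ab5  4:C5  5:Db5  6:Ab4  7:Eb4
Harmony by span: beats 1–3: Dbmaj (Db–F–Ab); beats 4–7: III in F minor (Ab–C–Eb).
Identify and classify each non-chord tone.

The harmony at that moment is Db major triad (Db, F, Ab); Bb5 is not a chord tone.
It is approached by step up from Ab5 and left by step down to Ab5.
Step away and step back to the same note — a neighbor tone (upper neighbor).
The harmony at that moment is Ab major triad (Ab, C, Eb); Db5 is not a chord tone.
It is approached by step up from C5 and left by leap down to Ab4.
Step in, leap out — an escape tone.

Bb5 (beat 2) — neighbor tone; Db5 (beat 5) — escape tone.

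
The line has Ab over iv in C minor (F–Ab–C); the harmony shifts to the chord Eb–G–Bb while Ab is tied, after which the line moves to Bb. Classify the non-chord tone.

The harmony at that moment is Eb major triad (Eb, G, Bb); Ab is not a chord tone.
It is held over (the same pitch as the preceding Ab) and left by step up to Bb.
Held over from the previous chord and resolving up by step — a retardation.

Ab is a retardation.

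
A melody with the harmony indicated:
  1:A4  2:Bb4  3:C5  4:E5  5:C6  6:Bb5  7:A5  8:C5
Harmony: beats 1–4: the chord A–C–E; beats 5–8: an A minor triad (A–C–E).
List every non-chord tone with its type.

The harmony at that moment is A minor triad (A, C, E); Bb4 is not a chord tone.
It is approached by step up from A4 and left by step up to C5.
Step in, step out in the same direction — a passing tone.
The harmony at that moment is A minor triad (A, C, E); Bb5 is not a chord tone.
It is approached by step down from C6 and left by step down to A5.
Step in, step out in the same direction — a passing tone.

Bb4 (beat 2) — passing tone; Bb5 (beat 6) — passing tone.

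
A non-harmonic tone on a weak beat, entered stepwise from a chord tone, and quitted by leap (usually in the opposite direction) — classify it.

Approach: by step. Departure: by leap. Metric position: weak.
Step in, leap out, from a weak position — an escape tone (échappée). (It is the mirror image of the appoggiatura, which leaps in and steps out on a strong beat.)

Escape tone.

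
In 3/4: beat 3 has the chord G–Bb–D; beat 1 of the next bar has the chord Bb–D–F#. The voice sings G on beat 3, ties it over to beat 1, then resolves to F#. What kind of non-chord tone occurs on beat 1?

The harmony at that moment is Bb augmented triad (Bb, D, F#); G is not a chord tone.
It is held over (the same pitch as the preceding G) and left by step down to F#.
Held over from the previous chord and resolving down by step — a suspension.

Suspension.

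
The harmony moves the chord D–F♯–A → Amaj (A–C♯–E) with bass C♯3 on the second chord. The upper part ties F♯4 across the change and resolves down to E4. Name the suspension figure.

4–3 suspension.

At the second chord the bass is C♯3. The suspended F♯4 lies a fourth above the bass; after resolving down by step to E4, the interval above the bass becomes a third.
Suspension figures are named by those two intervals: 4–3.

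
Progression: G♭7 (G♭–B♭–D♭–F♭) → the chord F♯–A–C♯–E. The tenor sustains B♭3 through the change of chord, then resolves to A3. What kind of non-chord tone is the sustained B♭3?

The harmony at that moment is F♯ minor seventh chord (F♯, A, C♯, E); B♭3 is not a chord tone.
It is held over (the same pitch as the preceding B♭3) and left by step down to A3.
Held over from the previous chord and resolving down by step — a suspension.

B♭3 is a suspension.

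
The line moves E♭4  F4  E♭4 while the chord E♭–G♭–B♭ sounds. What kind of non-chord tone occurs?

F4 is a neighbor tone.

The harmony at that moment is E♭ minor triad (E♭, G♭, B♭); F4 is not a chord tone.
It is approached by step up from E♭4 and left by step down to E♭4.
Step away and step back to the same note — a neighbor tone (upper neighbor).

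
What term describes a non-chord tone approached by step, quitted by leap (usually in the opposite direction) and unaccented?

Escape tone.

Approach: by step. Departure: by leap. Metric position: weak.
Step in, leap out, from a weak position — an escape tone (échappée). (It is the mirror image of the appoggiatura, which leaps in and steps out on a strong beat.)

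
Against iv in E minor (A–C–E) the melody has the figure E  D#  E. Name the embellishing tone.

The harmony at that moment is A minor triad (A, C, E); D# is not a chord tone.
It is approached by step down from E and left by step up to E.
Step away and step back to the same note — a neighbor tone (lower neighbor).

D# is a neighbor tone.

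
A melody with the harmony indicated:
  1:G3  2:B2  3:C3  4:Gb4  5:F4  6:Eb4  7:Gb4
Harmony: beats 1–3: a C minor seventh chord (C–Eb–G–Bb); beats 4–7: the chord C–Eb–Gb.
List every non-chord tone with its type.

The harmony at that moment is C minor seventh chord (C, Eb, G, Bb); B2 is not a chord tone.
It is approached by leap down from G3 and left by step up to C3.
Leap in, step out — an appoggiatura.
The harmony at that moment is C diminished triad (C, Eb, Gb); F4 is not a chord tone.
It is approached by step down from Gb4 and left by step down to Eb4.
Step in, step out in the same direction — a passing tone.

B2 (beat 2) — appoggiatura; F4 (beat 5) — passing tone.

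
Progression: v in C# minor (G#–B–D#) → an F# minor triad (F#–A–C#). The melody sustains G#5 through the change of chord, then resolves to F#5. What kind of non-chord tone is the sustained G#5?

The harmony at that moment is F# minor triad (F#, A, C#); G#5 is not a chord tone.
It is held over (the same pitch as the preceding G#5) and left by step down to F#5.
Held over from the previous chord and resolving down by step — a suspension.

G#5 is a suspension.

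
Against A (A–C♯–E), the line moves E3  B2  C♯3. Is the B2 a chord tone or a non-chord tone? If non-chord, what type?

The harmony at that moment is A major triad (A, C♯, E); B2 is not a chord tone.
It is approached by leap down from E3 and left by step up to C♯3.
Leap in, step out — an appoggiatura.

Non-chord tone — an appoggiatura.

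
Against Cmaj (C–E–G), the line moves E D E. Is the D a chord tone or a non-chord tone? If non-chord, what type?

Non-chord tone — a neighbor tone.

The harmony at that moment is C major triad (C, E, G); D is not a chord tone.
It is approached by step down from E and left by step up to E.
Step away and step back to the same note — a neighbor tone (lower neighbor).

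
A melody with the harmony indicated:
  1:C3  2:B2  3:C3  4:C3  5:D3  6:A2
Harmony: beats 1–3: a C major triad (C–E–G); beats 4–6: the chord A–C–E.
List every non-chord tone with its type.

The harmony at that moment is C major triad (C, E, G); B2 is not a chord tone.
It is approached by step down from C3 and left by step up to C3.
Step away and step back to the same note — a neighbor tone (lower neighbor).
The harmony at that moment is A minor triad (A, C, E); D3 is not a chord tone.
It is approached by step up from C3 and left by leap down to A2.
Step in, leap out — an escape tone.

B2 (beat 2) — neighbor tone; D3 (beat 5) — escape tone.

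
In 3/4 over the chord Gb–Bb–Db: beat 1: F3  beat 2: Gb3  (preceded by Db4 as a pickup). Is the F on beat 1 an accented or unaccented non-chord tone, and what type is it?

Accented appoggiatura.

The harmony at that moment is Gb major triad (Gb, Bb, Db); F3 is not a chord tone.
It is approached by leap down from Db4 and left by step up to Gb3.
Leap in, step out — an appoggiatura.
It falls on the downbeat, so it is accented.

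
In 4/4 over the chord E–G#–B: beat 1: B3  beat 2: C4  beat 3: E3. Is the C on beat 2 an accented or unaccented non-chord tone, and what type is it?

Unaccented escape tone.

The harmony at that moment is E major triad (E, G#, B); C4 is not a chord tone.
It is approached by step up from B3 and left by leap down to E3.
Step in, leap out — an escape tone.
It falls on a weak beat, so it is unaccented.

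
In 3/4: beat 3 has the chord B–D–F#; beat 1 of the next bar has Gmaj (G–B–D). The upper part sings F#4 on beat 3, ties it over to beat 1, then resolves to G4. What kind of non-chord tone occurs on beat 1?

The harmony at that moment is G major triad (G, B, D); F#4 is not a chord tone.
It is held over (the same pitch as the preceding F#4) and left by step up to G4.
Held over from the previous chord and resolving up by step — a retardation.

Retardation.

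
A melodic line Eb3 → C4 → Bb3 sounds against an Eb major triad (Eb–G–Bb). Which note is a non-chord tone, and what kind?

C4 is an appoggiatura.

The harmony at that moment is Eb major triad (Eb, G, Bb); C4 is not a chord tone.
It is approached by leap up from Eb3 and left by step down to Bb3.
Leap in, step out — an appoggiatura.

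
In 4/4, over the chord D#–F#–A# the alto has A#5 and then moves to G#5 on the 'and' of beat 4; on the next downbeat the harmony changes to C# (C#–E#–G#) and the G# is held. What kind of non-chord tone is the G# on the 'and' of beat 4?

Anticipation.

The harmony at that moment is D# minor triad (D#, F#, A#); G#5 is not a chord tone.
It is approached by step down from A#5 and then sustained as the same pitch into the next harmony.
Arriving early and becoming a chord tone when the harmony changes — an anticipation.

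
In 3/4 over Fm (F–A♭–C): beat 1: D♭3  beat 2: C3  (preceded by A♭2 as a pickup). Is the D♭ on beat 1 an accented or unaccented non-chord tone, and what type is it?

Accented appoggiatura.

The harmony at that moment is F minor triad (F, A♭, C); D♭3 is not a chord tone.
It is approached by leap up from A♭2 and left by step down to C3.
Leap in, step out — an appoggiatura.
It falls on the downbeat, so it is accented.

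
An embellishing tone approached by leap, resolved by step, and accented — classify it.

Appoggiatura.

Approach: by leap. Departure: by step. Metric position: strong.
Leap in, step out, in a metrically strong position — an appoggiatura. (It is the mirror image of the escape tone, which steps in and leaps out from a weak position.)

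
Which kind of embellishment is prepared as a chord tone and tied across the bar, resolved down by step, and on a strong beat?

Approach: by preparation — the pitch is first a chord tone, then held (tied or repeated) while the harmony changes under it. Departure: down by step. Metric position: strong.
A prepared dissonance that resolves downward by step — a suspension. (The same figure resolving upward would be a retardation.)

Suspension.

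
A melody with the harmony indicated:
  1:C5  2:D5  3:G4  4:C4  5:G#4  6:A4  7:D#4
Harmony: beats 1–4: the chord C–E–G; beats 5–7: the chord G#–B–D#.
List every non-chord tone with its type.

D5 (beat 2) — escape tone; A4 (beat 6) — escape tone.

The harmony at that moment is C major triad (C, E, G); D5 is not a chord tone.
It is approached by step up from C5 and left by leap down to G4.
Step in, leap out — an escape tone.
The harmony at that moment is G# minor triad (G#, B, D#); A4 is not a chord tone.
It is approached by step up from G#4 and left by leap down to D#4.
Step in, leap out — an escape tone.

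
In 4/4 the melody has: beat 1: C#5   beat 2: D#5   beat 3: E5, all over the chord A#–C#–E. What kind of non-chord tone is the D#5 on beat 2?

The harmony at that moment is A# diminished triad (A#, C#, E); D#5 is not a chord tone.
It is approached by step up from C#5 and left by step up to E5.
Step in, step out in the same direction — a passing tone.

Passing tone.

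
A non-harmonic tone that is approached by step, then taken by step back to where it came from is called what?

Neighbor tone.

Approach: by step. Departure: by step in the opposite direction, back to the starting pitch.
Stepwise on both sides but reversing to return to the same chord tone — a neighbor tone. (Had it continued onward in the same direction it would be a passing tone instead.)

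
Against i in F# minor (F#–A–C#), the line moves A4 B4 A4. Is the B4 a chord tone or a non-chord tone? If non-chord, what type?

The harmony at that moment is F# minor triad (F#, A, C#); B4 is not a chord tone.
It is approached by step up from A4 and left by step down to A4.
Step away and step back to the same note — a neighbor tone (upper neighbor).

Non-chord tone — a neighbor tone.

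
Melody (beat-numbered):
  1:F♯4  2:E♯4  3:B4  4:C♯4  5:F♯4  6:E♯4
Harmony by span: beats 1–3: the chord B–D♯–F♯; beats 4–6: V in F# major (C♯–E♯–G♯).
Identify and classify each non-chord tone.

E♯4 (beat 2) — escape tone; F♯4 (beat 5) — appoggiatura.

The harmony at that moment is B major triad (B, D♯, F♯); E♯4 is not a chord tone.
It is approached by step down from F♯4 and left by leap up to B4.
Step in, leap out — an escape tone.
The harmony at that moment is C♯ major triad (C♯, E♯, G♯); F♯4 is not a chord tone.
It is approached by leap up from C♯4 and left by step down to E♯4.
Leap in, step out — an appoggiatura.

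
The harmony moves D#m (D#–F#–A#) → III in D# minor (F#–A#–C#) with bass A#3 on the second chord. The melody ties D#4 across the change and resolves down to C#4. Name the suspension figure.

4–3 suspension.

At the second chord the bass is A#3. The suspended D#4 lies a fourth above the bass; after resolving down by step to C#4, the interval above the bass becomes a third.
Suspension figures are named by those two intervals: 4–3.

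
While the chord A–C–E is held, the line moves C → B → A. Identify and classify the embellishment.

B is a passing tone.

The harmony at that moment is A minor triad (A, C, E); B is not a chord tone.
It is approached by step down from C and left by step down to A.
Step in, step out in the same direction — a passing tone.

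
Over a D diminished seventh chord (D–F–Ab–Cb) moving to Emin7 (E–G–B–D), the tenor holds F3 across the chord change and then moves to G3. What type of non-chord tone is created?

The harmony at that moment is E minor seventh chord (E, G, B, D); F3 is not a chord tone.
It is held over (the same pitch as the preceding F3) and left by step up to G3.
Held over from the previous chord and resolving up by step — a retardation.

F3 is a retardation.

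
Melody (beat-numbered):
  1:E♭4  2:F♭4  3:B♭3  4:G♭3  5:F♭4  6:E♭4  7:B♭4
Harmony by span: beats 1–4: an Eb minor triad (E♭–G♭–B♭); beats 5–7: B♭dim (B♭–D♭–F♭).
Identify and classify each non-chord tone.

F♭4 (beat 2) — escape tone; E♭4 (beat 6) — escape tone.

The harmony at that moment is E♭ minor triad (E♭, G♭, B♭); F♭4 is not a chord tone.
It is approached by step up from E♭4 and left by leap down to B♭3.
Step in, leap out — an escape tone.
The harmony at that moment is B♭ diminished triad (B♭, D♭, F♭); E♭4 is not a chord tone.
It is approached by step down from F♭4 and left by leap up to B♭4.
Step in, leap out — an escape tone.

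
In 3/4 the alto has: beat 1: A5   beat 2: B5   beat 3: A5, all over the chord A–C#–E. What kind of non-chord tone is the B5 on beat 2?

Upper neighbor tone.

The harmony at that moment is A major triad (A, C#, E); B5 is not a chord tone.
It is approached by step up from A5 and left by step down to A5.
Step away and step back to the same note — a neighbor tone (upper neighbor).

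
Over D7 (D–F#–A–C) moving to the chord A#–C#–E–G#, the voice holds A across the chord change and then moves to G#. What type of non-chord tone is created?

A is a suspension.

The harmony at that moment is A# half-diminished seventh chord (A#, C#, E, G#); A is not a chord tone.
It is held over (the same pitch as the preceding A) and left by step down to G#.
Held over from the previous chord and resolving down by step — a suspension.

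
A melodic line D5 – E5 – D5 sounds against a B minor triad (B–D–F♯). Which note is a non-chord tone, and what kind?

The harmony at that moment is B minor triad (B, D, F♯); E5 is not a chord tone.
It is approached by step up from D5 and left by step down to D5.
Step away and step back to the same note — a neighbor tone (upper neighbor).

E5 is a neighbor tone.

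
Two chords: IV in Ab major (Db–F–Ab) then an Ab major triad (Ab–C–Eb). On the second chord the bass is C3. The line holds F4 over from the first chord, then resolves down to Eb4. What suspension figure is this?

4–3 suspension.

At the second chord the bass is C3. The suspended F4 lies a fourth above the bass; after resolving down by step to Eb4, the interval above the bass becomes a third.
Suspension figures are named by those two intervals: 4–3.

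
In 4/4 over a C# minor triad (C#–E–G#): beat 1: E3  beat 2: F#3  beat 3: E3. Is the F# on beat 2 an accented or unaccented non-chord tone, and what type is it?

Unaccented neighbor tone.

The harmony at that moment is C# minor triad (C#, E, G#); F#3 is not a chord tone.
It is approached by step up from E3 and left by step down to E3.
Step away and step back to the same note — a neighbor tone (upper neighbor).
It falls on a weak beat, so it is unaccented.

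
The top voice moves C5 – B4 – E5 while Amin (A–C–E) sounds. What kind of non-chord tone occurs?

The harmony at that moment is A minor triad (A, C, E); B4 is not a chord tone.
It is approached by step down from C5 and left by leap up to E5.
Step in, leap out — an escape tone.

B4 is an escape tone.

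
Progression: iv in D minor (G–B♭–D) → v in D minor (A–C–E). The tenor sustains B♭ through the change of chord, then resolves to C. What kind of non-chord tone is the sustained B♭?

The harmony at that moment is A minor triad (A, C, E); B♭ is not a chord tone.
It is held over (the same pitch as the preceding B♭) and left by step up to C.
Held over from the previous chord and resolving up by step — a retardation.

B♭ is a retardation.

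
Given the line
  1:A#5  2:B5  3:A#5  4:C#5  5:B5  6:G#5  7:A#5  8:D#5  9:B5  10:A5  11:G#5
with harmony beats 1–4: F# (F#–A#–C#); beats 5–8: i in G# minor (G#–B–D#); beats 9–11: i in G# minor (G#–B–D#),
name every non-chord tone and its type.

B5 (beat 2) — neighbor tone; A#5 (beat 7) — escape tone; A5 (beat 10) — passing tone.

The harmony at that moment is F# major triad (F#, A#, C#); B5 is not a chord tone.
It is approached by step up from A#5 and left by step down to A#5.
Step away and step back to the same note — a neighbor tone (upper neighbor).
The harmony at that moment is G# minor triad (G#, B, D#); A#5 is not a chord tone.
It is approached by step up from G#5 and left by leap down to D#5.
Step in, leap out — an escape tone.
The harmony at that moment is G# minor triad (G#, B, D#); A5 is not a chord tone.
It is approached by step down from B5 and left by step down to G#5.
Step in, step out in the same direction — a passing tone.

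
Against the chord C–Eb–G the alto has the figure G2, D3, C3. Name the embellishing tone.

The harmony at that moment is C minor triad (C, Eb, G); D3 is not a chord tone.
It is approached by leap up from G2 and left by step down to C3.
Leap in, step out — an appoggiatura.

D3 is an appoggiatura.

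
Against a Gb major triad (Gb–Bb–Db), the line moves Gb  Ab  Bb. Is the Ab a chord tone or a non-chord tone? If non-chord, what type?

Non-chord tone — a passing tone.

The harmony at that moment is Gb major triad (Gb, Bb, Db); Ab is not a chord tone.
It is approached by step up from Gb and left by step up to Bb.
Step in, step out in the same direction — a passing tone.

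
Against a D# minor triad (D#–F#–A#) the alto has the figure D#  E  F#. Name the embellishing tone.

E is a passing tone.

The harmony at that moment is D# minor triad (D#, F#, A#); E is not a chord tone.
It is approached by step up from D# and left by step up to F#.
Step in, step out in the same direction — a passing tone.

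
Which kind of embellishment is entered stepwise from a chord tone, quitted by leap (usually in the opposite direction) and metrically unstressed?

Escape tone.

Approach: by step. Departure: by leap. Metric position: weak.
Step in, leap out, from a weak position — an escape tone (échappée). (It is the mirror image of the appoggiatura, which leaps in and steps out on a strong beat.)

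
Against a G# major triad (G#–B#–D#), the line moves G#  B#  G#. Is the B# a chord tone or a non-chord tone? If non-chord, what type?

Chord tone (the third of G# major triad).

G# major triad contains G#, B#, D#; B# is the third, so it is a chord tone.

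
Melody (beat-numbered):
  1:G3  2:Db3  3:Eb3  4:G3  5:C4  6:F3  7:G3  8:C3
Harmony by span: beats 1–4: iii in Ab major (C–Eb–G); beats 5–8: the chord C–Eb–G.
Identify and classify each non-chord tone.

The harmony at that moment is C minor triad (C, Eb, G); Db3 is not a chord tone.
It is approached by leap down from G3 and left by step up to Eb3.
Leap in, step out — an appoggiatura.
The harmony at that moment is C minor triad (C, Eb, G); F3 is not a chord tone.
It is approached by leap down from C4 and left by step up to G3.
Leap in, step out — an appoggiatura.

Db3 (beat 2) — appoggiatura; F3 (beat 6) — appoggiatura.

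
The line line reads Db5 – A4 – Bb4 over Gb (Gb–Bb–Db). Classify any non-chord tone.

The harmony at that moment is Gb major triad (Gb, Bb, Db); A4 is not a chord tone.
It is approached by leap down from Db5 and left by step up to Bb4.
Leap in, step out — an appoggiatura.

A4 is an appoggiatura.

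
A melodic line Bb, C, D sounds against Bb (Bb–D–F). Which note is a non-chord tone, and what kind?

C is a passing tone.

The harmony at that moment is Bb major triad (Bb, D, F); C is not a chord tone.
It is approached by step up from Bb and left by step up to D.
Step in, step out in the same direction — a passing tone.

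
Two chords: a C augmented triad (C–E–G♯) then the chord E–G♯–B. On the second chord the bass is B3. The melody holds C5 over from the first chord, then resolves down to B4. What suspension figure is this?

At the second chord the bass is B3. The suspended C5 lies a ninth above the bass; after resolving down by step to B4, the interval above the bass becomes an octave.
Suspension figures are named by those two intervals: 9–8.

9–8 suspension.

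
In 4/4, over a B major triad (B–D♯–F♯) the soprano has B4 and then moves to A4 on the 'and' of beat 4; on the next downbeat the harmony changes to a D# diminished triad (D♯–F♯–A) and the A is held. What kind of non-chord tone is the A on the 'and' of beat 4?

Anticipation.

The harmony at that moment is B major triad (B, D♯, F♯); A4 is not a chord tone.
It is approached by step down from B4 and then sustained as the same pitch into the next harmony.
Arriving early and becoming a chord tone when the harmony changes — an anticipation.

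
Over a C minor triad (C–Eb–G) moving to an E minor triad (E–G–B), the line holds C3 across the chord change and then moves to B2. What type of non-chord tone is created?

The harmony at that moment is E minor triad (E, G, B); C3 is not a chord tone.
It is held over (the same pitch as the preceding C3) and left by step down to B2.
Held over from the previous chord and resolving down by step — a suspension.

C3 is a suspension.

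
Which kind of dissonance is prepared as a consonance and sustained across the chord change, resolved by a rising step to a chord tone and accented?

Approach: by preparation — the pitch is first a chord tone, then held (tied or repeated) while the harmony changes under it. Departure: up by step. Metric position: strong.
A prepared dissonance that resolves upward by step — a retardation. (The same figure resolving downward would be a suspension.)

Retardation.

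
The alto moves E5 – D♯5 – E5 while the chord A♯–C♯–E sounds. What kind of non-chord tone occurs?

The harmony at that moment is A♯ diminished triad (A♯, C♯, E); D♯5 is not a chord tone.
It is approached by step down from E5 and left by step up to E5.
Step away and step back to the same note — a neighbor tone (lower neighbor).

D♯5 is a neighbor tone.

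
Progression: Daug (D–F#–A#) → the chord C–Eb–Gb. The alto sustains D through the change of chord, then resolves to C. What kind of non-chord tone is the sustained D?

The harmony at that moment is C diminished triad (C, Eb, Gb); D is not a chord tone.
It is held over (the same pitch as the preceding D) and left by step down to C.
Held over from the previous chord and resolving down by step — a suspension.

D is a suspension.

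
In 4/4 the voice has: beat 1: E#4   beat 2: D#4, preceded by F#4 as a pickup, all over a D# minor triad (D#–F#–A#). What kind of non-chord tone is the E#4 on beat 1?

The harmony at that moment is D# minor triad (D#, F#, A#); E#4 is not a chord tone.
It is approached by step down from F#4 and left by step down to D#4.
Step in, step out in the same direction — a passing tone.

Passing tone.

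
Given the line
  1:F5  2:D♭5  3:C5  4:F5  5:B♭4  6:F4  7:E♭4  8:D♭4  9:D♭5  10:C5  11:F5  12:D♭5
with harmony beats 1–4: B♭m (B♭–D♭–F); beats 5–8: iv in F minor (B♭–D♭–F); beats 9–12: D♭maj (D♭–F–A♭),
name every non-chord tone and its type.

The harmony at that moment is B♭ minor triad (B♭, D♭, F); C5 is not a chord tone.
It is approached by step down from D♭5 and left by leap up to F5.
Step in, leap out — an escape tone.
The harmony at that moment is B♭ minor triad (B♭, D♭, F); E♭4 is not a chord tone.
It is approached by step down from F4 and left by step down to D♭4.
Step in, step out in the same direction — a passing tone.
The harmony at that moment is D♭ major triad (D♭, F, A♭); C5 is not a chord tone.
It is approached by step down from D♭5 and left by leap up to F5.
Step in, leap out — an escape tone.

C5 (beat 3) — escape tone; E♭4 (beat 7) — passing tone; C5 (beat 10) — escape tone.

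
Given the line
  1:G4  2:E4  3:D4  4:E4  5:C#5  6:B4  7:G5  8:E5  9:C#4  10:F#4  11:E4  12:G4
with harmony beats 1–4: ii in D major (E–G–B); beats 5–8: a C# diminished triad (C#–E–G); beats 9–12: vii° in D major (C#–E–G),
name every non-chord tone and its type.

The harmony at that moment is E minor triad (E, G, B); D4 is not a chord tone.
It is approached by step down from E4 and left by step up to E4.
Step away and step back to the same note — a neighbor tone (lower neighbor).
The harmony at that moment is C# diminished triad (C#, E, G); B4 is not a chord tone.
It is approached by step down from C#5 and left by leap up to G5.
Step in, leap out — an escape tone.
The harmony at that moment is C# diminished triad (C#, E, G); F#4 is not a chord tone.
It is approached by leap up from C#4 and left by step down to E4.
Leap in, step out — an appoggiatura.

D4 (beat 3) — neighbor tone; B4 (beat 6) — escape tone; F#4 (beat 10) — appoggiatura.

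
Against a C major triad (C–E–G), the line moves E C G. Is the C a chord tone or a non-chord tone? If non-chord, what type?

Chord tone (the root of C major triad).

C major triad contains C, E, G; C is the root, so it is a chord tone.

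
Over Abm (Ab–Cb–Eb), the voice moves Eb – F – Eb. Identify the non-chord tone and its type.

The harmony at that moment is Ab minor triad (Ab, Cb, Eb); F is not a chord tone.
It is approached by step up from Eb and left by step down to Eb.
Step away and step back to the same note — a neighbor tone (upper neighbor).

F is a neighbor tone.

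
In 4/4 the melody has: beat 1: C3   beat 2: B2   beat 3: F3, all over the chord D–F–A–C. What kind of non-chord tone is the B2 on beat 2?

Escape tone.

The harmony at that moment is D minor seventh chord (D, F, A, C); B2 is not a chord tone.
It is approached by step down from C3 and left by leap up to F3.
Step in, leap out, on a weak beat — an escape tone.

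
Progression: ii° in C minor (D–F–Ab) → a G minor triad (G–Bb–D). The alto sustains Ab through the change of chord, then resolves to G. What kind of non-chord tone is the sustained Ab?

Ab is a suspension.

The harmony at that moment is G minor triad (G, Bb, D); Ab is not a chord tone.
It is held over (the same pitch as the preceding Ab) and left by step down to G.
Held over from the previous chord and resolving down by step — a suspension.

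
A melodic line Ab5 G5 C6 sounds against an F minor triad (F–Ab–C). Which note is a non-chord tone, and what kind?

G5 is an escape tone.

The harmony at that moment is F minor triad (F, Ab, C); G5 is not a chord tone.
It is approached by step down from Ab5 and left by leap up to C6.
Step in, leap out — an escape tone.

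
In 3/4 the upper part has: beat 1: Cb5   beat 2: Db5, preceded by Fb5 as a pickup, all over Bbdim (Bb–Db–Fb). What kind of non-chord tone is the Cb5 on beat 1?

Appoggiatura.

The harmony at that moment is Bb diminished triad (Bb, Db, Fb); Cb5 is not a chord tone.
It is approached by leap down from Fb5 and left by step up to Db5.
Leap in, step out, metrically accented — an appoggiatura.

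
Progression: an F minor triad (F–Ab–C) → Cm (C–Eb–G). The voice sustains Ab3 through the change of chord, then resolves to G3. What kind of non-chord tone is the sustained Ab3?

Ab3 is a suspension.

The harmony at that moment is C minor triad (C, Eb, G); Ab3 is not a chord tone.
It is held over (the same pitch as the preceding Ab3) and left by step down to G3.
Held over from the previous chord and resolving down by step — a suspension.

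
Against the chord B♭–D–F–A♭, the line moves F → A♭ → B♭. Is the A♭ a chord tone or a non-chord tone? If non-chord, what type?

Bb dominant seventh chord contains B♭, D, F, A♭; A♭ is the seventh, so it is a chord tone.

Chord tone (the seventh of Bb dominant seventh chord).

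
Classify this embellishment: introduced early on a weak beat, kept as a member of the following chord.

Approach: ahead of the chord change (typically by step), so it is dissonant against the current harmony. Departure: none — the same pitch is restated or held and is a chord tone of the new harmony.
Dissonant first, consonant once the harmony catches up: the note simply arrives early — an anticipation. (The reverse timing, consonant first and dissonant after the change, would be a suspension or retardation.)

Anticipation.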